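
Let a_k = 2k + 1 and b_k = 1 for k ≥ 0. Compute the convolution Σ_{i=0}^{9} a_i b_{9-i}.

Write out a_i and b_{9-i} for i = 0,…,9 and sum the products.
Σ = 1·1 + 3·1 + 5·1 + 7·1 + 9·1 + 11·1 + 13·1 + 15·1 + 17·1 + 19·1 = 100.

100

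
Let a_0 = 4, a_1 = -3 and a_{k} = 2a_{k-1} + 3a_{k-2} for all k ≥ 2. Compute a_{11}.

The ordinary generating function has denominator 1 - 2t - 3t^2.
Iterating the recurrence: a_0,…,a_{11} = 4, -3, 6, 3, 24, 57, 186, 543, 1644, 4917, 14766, 44283.

44283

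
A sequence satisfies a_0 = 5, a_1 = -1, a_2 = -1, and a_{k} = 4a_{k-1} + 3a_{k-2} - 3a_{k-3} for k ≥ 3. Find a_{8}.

-37981

The ordinary generating function has denominator 1 - 4q - 3q^2 + 3q^3.
Iterating the recurrence: a_0,…,a_{8} = 5, -1, -1, -22, -88, -415, -1858, -8413, -37981.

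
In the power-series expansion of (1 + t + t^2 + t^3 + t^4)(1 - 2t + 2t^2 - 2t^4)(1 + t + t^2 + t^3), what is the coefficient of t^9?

-4

(1 + t + t^2 + t^3 + t^4) has coefficients 1,1,1,1,1 for degrees 0…4.
(1 - 2t + 2t^2 - 2t^4) has coefficients 1,-2,2,0,-2,0,0,0,0,0 for degrees 0…9.
Finally multiplying by (1 + t + t^2 + t^3), the product of all factors after the first has coefficients 1,-1,1,1,-2,0,-2,-2,0,0 for degrees 0…9.
[t^9] = 1·0 + 1·0 + 1·(-2) + 1·(-2) + 1·0 = -4.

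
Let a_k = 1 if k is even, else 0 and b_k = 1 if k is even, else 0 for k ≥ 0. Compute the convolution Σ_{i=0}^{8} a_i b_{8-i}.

5

This is [x^8] in the product of the two ordinary generating functions.
Σ = 1·1 + 0·0 + 1·1 + 0·0 + 1·1 + 0·0 + 1·1 + 0·0 + 1·1 = 5.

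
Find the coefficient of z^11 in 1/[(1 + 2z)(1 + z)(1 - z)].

The denominator gives the recurrence a_n = −2a_(n−1) + a_(n−2) + 2a_(n−3) for n ≥ 3; the numerator fixes a_0 = 1, a_1 = -2, a_2 = 5.
Iterating: 1, -2, 5, -10, 21, -42, 85, -170, 341, -682, 1365, -2730, so a_11 = -2730.

-2730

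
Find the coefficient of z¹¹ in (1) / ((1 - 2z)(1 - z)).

4095

Partial fractions give a closed form: a_n = (2)·2^n + (-1)·1^n.
At n = 11: a_11 = 4095.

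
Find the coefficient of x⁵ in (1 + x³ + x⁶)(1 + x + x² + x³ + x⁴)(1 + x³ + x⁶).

(1 + x³ + x⁶) has coefficients 1,0,0,1,0,0 for degrees 0…5.
(1 + x + x² + x³ + x⁴) has coefficients 1,1,1,1,1,0 for degrees 0…5.
Finally multiplying by (1 + x³ + x⁶), the product of all factors after the first has coefficients 1,1,1,2,2,1 for degrees 0…5.
[x⁵] = 1·1 + 1·1 = 2.

2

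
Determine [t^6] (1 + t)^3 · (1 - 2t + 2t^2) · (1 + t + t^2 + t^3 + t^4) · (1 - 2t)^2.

(1 + t)^3 has coefficients 1,3,3,1 for degrees 0…3.
(1 - 2t + 2t^2) has coefficients 1,-2,2,0,0,0,0 for degrees 0…6.
Multiplying by (1 + t + t^2 + t^3 + t^4) gives running coefficients 1,-1,1,1,1,0,2 for degrees 0…6.
Finally multiplying by (1 - 2t)^2, the product of all factors after the first has coefficients 1,-5,9,-7,1,0,6 for degrees 0…6.
[t^6] = 1·6 + 3·0 + 3·1 + 1·(-7) = 2.

2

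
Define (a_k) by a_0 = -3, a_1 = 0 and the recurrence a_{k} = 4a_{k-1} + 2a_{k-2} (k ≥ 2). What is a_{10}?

The ordinary generating function has denominator 1 - 4q - 2q^2.
Iterating the recurrence: a_0,…,a_{10} = -3, 0, -6, -24, -108, -480, -2136, -9504, -42288, -188160, -837216.

-837216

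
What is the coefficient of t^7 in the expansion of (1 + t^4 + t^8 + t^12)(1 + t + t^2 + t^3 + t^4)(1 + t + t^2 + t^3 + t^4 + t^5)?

7

(1 + t^4 + t^8 + t^12) has coefficients 1,0,0,0,1,0,0,0 for degrees 0…7.
(1 + t + t^2 + t^3 + t^4) has coefficients 1,1,1,1,1,0,0,0 for degrees 0…7.
Finally multiplying by (1 + t + t^2 + t^3 + t^4 + t^5), the product of all factors after the first has coefficients 1,2,3,4,5,5,4,3 for degrees 0…7.
[t^7] = 1·3 + 1·4 = 7.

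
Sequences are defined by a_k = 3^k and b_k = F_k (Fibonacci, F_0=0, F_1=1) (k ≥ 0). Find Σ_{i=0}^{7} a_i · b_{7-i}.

1297

This is [x^7] in the product of the two ordinary generating functions.
Σ = 1·13 + 3·8 + 9·5 + 27·3 + 81·2 + 243·1 + 729·1 + 2187·0 = 1297.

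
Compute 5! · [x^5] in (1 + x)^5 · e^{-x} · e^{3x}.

The EGF product rule gives c_5 = Σ_{k_1+k_2+k_3=5} C(5; k_1,k_2,k_3) · ∏ g_i(k_i), where (1+x)^5 gives the falling factorial (5)_k; e^{-x} gives (-1)^k; e^{3x} gives (3)^k.
g_1(k) for k = 0…5: 1, 5, 20, 60, 120, 120.
g_2(k) for k = 0…5: 1, -1, 1, -1, 1, -1.
g_3(k) for k = 0…5: 1, 3, 9, 27, 81, 243.
First combine the last two factors: h(k) = Σ_j C(k,j)·g_2(j)·g_3(k−j) for k = 0…5: 1, 2, 4, 8, 16, 32.
c_5 = Σ_k C(5,k)·g_1(k)·h(5−k) = 1·1·32 + 5·5·16 + 10·20·8 + 10·60·4 + 5·120·2 + 1·120·1 = 32 + 400 + 1600 + 2400 + 1200 + 120 = 5752.

5752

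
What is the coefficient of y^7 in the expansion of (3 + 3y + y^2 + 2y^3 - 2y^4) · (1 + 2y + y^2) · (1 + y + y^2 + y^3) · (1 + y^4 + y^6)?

(3 + 3y + y^2 + 2y^3 - 2y^4) has coefficients 3,3,1,2,-2 for degrees 0…4.
(1 + 2y + y^2) has coefficients 1,2,1,0,0,0,0,0 for degrees 0…7.
Multiplying by (1 + y + y^2 + y^3) gives running coefficients 1,3,4,4,3,1,0,0 for degrees 0…7.
Finally multiplying by (1 + y^4 + y^6), the product of all factors after the first has coefficients 1,3,4,4,4,4,5,7 for degrees 0…7.
[y^7] = 3·7 + 3·5 + 1·4 + 2·4 − 2·4 = 40.

40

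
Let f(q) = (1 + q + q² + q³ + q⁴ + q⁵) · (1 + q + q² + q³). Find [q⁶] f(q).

3

(1 + q + q² + q³ + q⁴ + q⁵) has coefficients 1,1,1,1,1,1 for degrees 0…5.
(1 + q + q² + q³) has coefficients 1,1,1,1,0,0,0 for degrees 0…6.
[q⁶] = 1·0 + 1·0 + 1·0 + 1·1 + 1·1 + 1·1 = 3.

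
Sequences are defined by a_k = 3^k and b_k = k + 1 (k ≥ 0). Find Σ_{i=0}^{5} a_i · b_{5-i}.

543

Write out a_i and b_{5-i} for i = 0,…,5 and sum the products.
Σ = 1·6 + 3·5 + 9·4 + 27·3 + 81·2 + 243·1 = 543.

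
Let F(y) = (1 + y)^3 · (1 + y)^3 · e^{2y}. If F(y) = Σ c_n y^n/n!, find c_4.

2248

The EGF product rule gives c_4 = Σ_{k_1+k_2+k_3=4} C(4; k_1,k_2,k_3) · ∏ g_i(k_i), where (1+y)^3 gives the falling factorial (3)_k; (1+y)^3 gives the falling factorial (3)_k; e^{2y} gives (2)^k.
g_1(k) for k = 0…4: 1, 3, 6, 6, 0.
g_2(k) for k = 0…4: 1, 3, 6, 6, 0.
g_3(k) for k = 0…4: 1, 2, 4, 8, 16.
First combine the last two factors: h(k) = Σ_j C(k,j)·g_2(j)·g_3(k−j) for k = 0…4: 1, 5, 22, 86, 304.
c_4 = Σ_k C(4,k)·g_1(k)·h(4−k) = 1·1·304 + 4·3·86 + 6·6·22 + 4·6·5 = 304 + 1032 + 792 + 120 = 2248.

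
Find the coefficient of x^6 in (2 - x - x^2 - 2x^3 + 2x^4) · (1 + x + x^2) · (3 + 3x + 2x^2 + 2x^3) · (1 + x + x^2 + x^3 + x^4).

-27

(2 - x - x^2 - 2x^3 + 2x^4) has coefficients 2,-1,-1,-2,2 for degrees 0…4.
(1 + x + x^2) has coefficients 1,1,1,0,0,0,0 for degrees 0…6.
Multiplying by (3 + 3x + 2x^2 + 2x^3) gives running coefficients 3,6,8,7,4,2,0 for degrees 0…6.
Finally multiplying by (1 + x + x^2 + x^3 + x^4), the product of all factors after the first has coefficients 3,9,17,24,28,27,21 for degrees 0…6.
[x^6] = 2·21 − 1·27 − 1·28 − 2·24 + 2·17 = -27.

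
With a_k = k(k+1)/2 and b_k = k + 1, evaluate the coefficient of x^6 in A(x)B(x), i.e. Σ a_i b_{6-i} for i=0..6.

126

This is [x^6] in the product of the two ordinary generating functions.
Σ = 0·7 + 1·6 + 3·5 + 6·4 + 10·3 + 15·2 + 21·1 = 126.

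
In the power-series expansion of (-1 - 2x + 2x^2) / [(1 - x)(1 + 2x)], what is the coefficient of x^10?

The denominator gives the recurrence a_n = −a_(n−1) + 2a_(n−2) for n ≥ 3; the numerator fixes a_0 = -1, a_1 = -1, a_2 = 1.
Iterating: -1, -1, 1, -3, 5, -11, 21, -43, 85, -171, 341, so a_10 = 341.

341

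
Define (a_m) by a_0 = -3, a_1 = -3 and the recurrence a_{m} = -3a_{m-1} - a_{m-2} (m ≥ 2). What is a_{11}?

-73428

The ordinary generating function has denominator 1 + 3x + x^2.
Iterating the recurrence: a_0,…,a_{11} = -3, -3, 12, -33, 87, -228, 597, -1563, 4092, -10713, 28047, -73428.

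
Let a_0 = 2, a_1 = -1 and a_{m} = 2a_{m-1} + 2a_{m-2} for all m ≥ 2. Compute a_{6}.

56

The ordinary generating function has denominator 1 - 2z - 2z^2.
Iterating the recurrence: a_0,…,a_{6} = 2, -1, 2, 2, 8, 20, 56.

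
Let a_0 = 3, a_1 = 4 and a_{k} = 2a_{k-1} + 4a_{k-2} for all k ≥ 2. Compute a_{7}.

6400

The ordinary generating function has denominator 1 - 2z - 4z^2.
Iterating the recurrence: a_0,…,a_{7} = 3, 4, 20, 56, 192, 608, 1984, 6400.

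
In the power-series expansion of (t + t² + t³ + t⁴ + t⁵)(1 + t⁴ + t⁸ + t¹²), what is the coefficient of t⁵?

(t + t² + t³ + t⁴ + t⁵) has coefficients 0,1,1,1,1,1 for degrees 0…5.
(1 + t⁴ + t⁸ + t¹²) has coefficients 1,0,0,0,1,0 for degrees 0…5.
[t⁵] = 1·1 + 1·0 + 1·0 + 1·0 + 1·1 = 2.

2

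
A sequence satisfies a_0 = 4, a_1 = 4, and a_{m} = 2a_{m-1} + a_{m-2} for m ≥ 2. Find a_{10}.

13452

The ordinary generating function has denominator 1 - 2x - x^2.
Iterating the recurrence: a_0,…,a_{10} = 4, 4, 12, 28, 68, 164, 396, 956, 2308, 5572, 13452.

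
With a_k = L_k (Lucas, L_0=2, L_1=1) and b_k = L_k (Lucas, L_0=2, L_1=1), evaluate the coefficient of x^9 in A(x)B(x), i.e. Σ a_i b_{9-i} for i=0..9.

The convolution is the t^9 coefficient of A(t)B(t).
Σ = 2·76 + 1·47 + 3·29 + 4·18 + 7·11 + 11·7 + 18·4 + 29·3 + 47·1 + 76·2 = 870.

870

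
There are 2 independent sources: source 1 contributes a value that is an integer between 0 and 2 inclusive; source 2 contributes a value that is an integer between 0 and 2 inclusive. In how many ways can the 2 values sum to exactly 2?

The generating function for the choices is (1 + q + q^2)·(1 + q + q^2); the count is [q^2].
(1 + q + q^2) has coefficients 1,1,1 for degrees 0…2.
(1 + q + q^2) has coefficients 1,1,1 for degrees 0…2.
[q^2] = 1·1 + 1·1 + 1·1 = 3.

3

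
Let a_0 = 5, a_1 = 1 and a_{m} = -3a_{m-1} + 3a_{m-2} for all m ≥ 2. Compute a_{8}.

27540

The ordinary generating function has denominator 1 + 3y - 3y^2.
Iterating the recurrence: a_0,…,a_{8} = 5, 1, 12, -33, 135, -504, 1917, -7263, 27540.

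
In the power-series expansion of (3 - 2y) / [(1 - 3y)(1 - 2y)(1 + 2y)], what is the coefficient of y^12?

2227137

Partial fractions give a closed form: a_n = (21/5)·3^n + (-2)·2^n + (4/5)·(-2)^n.
At n = 12: a_12 = 2227137.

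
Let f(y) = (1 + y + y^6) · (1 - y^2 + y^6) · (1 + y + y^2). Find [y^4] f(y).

-2

(1 + y + y^6) has coefficients 1,1,0,0,0 for degrees 0…4.
(1 - y^2 + y^6) has coefficients 1,0,-1,0,0 for degrees 0…4.
Finally multiplying by (1 + y + y^2), the product of all factors after the first has coefficients 1,1,0,-1,-1 for degrees 0…4.
[y^4] = 1·(-1) + 1·(-1) = -2.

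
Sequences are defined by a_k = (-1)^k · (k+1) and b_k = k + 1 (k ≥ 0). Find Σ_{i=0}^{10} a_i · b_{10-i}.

Write out a_i and b_{10-i} for i = 0,…,10 and sum the products.
Σ = 1·11 − 2·10 + 3·9 − 4·8 + 5·7 − 6·6 + 7·5 − 8·4 + 9·3 − 10·2 + 11·1 = 6.

6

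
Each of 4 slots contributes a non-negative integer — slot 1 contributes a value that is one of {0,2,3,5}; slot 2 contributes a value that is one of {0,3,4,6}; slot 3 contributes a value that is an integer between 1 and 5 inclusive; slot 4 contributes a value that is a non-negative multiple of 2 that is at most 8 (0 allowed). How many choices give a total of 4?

5

The generating function for the choices is (1 + z^2 + z^3 + z^5)·(1 + z^3 + z^4 + z^6)·(z + z^2 + z^3 + z^4 + z^5)·(1 + z^2 + z^4 + z^6 + z^8); the count is [z^4].
(1 + z^2 + z^3 + z^5) has coefficients 1,0,1,1,0 for degrees 0…4.
(1 + z^3 + z^4 + z^6) has coefficients 1,0,0,1,1 for degrees 0…4.
Multiplying by (z + z^2 + z^3 + z^4 + z^5) gives running coefficients 0,1,1,1,2 for degrees 0…4.
Finally multiplying by (1 + z^2 + z^4 + z^6 + z^8), the product of all factors after the first has coefficients 0,1,1,2,3 for degrees 0…4.
[z^4] = 1·3 + 1·1 + 1·1 = 5.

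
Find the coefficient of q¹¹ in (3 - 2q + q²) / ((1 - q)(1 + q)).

The denominator gives the recurrence a_n = a_(n−2) for n ≥ 3; the numerator fixes a_0 = 3, a_1 = -2, a_2 = 4.
Iterating: 3, -2, 4, -2, 4, -2, 4, -2, 4, -2, 4, -2, so a_11 = -2.

-2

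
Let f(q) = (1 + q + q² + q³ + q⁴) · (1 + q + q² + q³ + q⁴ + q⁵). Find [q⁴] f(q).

(1 + q + q² + q³ + q⁴) has coefficients 1,1,1,1,1 for degrees 0…4.
(1 + q + q² + q³ + q⁴ + q⁵) has coefficients 1,1,1,1,1 for degrees 0…4.
[q⁴] = 1·1 + 1·1 + 1·1 + 1·1 + 1·1 = 5.

5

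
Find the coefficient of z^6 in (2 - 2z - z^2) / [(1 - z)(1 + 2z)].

117

The denominator gives the recurrence a_n = −a_(n−1) + 2a_(n−2) for n ≥ 3; the numerator fixes a_0 = 2, a_1 = -4, a_2 = 7.
Iterating: 2, -4, 7, -15, 29, -59, 117, so a_6 = 117.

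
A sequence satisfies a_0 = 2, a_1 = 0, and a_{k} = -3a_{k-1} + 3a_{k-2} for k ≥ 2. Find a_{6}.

1026

The ordinary generating function has denominator 1 + 3t - 3t^2.
Iterating the recurrence: a_0,…,a_{6} = 2, 0, 6, -18, 72, -270, 1026.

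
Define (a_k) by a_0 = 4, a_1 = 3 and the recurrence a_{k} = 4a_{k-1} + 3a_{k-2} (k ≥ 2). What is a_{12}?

106649916

The ordinary generating function has denominator 1 - 4x - 3x^2.
Iterating the recurrence: a_0,…,a_{12} = 4, 3, 24, 105, 492, 2283, 10608, 49281, 228948, 1063635, 4941384, 22956441, 106649916.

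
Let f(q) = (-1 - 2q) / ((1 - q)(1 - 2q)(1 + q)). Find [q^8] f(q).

Partial fractions give a closed form: a_n = (3/2)·1^n + (-8/3)·2^n + (1/6)·(-1)^n.
At n = 8: a_8 = -681.

-681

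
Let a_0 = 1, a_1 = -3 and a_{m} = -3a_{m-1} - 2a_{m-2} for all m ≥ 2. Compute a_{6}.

The ordinary generating function has denominator 1 + 3t + 2t^2.
Iterating the recurrence: a_0,…,a_{6} = 1, -3, 7, -15, 31, -63, 127.

127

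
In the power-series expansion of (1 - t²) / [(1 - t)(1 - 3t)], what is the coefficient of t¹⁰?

The denominator gives the recurrence a_n = 4a_(n−1) − 3a_(n−2) for n ≥ 3; the numerator fixes a_0 = 1, a_1 = 4, a_2 = 12.
Iterating: 1, 4, 12, 36, 108, 324, 972, 2916, 8748, 26244, 78732, so a_10 = 78732.

78732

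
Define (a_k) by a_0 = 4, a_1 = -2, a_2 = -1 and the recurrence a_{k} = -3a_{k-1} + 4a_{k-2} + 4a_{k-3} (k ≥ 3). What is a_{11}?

The ordinary generating function has denominator 1 + 3x - 4x^2 - 4x^3.
Iterating the recurrence: a_0,…,a_{11} = 4, -2, -1, 11, -45, 175, -661, 2503, -9453, 35727, -134981, 510039.

510039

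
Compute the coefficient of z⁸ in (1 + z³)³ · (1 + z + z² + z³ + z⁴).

3

(1 + z³)³ has coefficients 1,0,0,3,0,0,3,0,0 for degrees 0…8.
(1 + z + z² + z³ + z⁴) has coefficients 1,1,1,1,1,0,0,0,0 for degrees 0…8.
[z⁸] = 1·0 + 3·0 + 3·1 = 3.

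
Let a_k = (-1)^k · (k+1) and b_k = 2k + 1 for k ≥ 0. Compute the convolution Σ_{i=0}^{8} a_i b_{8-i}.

This is [x^8] in the product of the two ordinary generating functions.
Σ = 1·17 − 2·15 + 3·13 − 4·11 + 5·9 − 6·7 + 7·5 − 8·3 + 9·1 = 5.

5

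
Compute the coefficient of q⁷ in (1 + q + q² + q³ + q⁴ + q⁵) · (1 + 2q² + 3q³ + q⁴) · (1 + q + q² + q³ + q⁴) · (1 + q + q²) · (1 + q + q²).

209

(1 + q + q² + q³ + q⁴ + q⁵) has coefficients 1,1,1,1,1,1 for degrees 0…5.
(1 + 2q² + 3q³ + q⁴) has coefficients 1,0,2,3,1,0,0,0 for degrees 0…7.
Multiplying by (1 + q + q² + q³ + q⁴) gives running coefficients 1,1,3,6,7,6,6,4 for degrees 0…7.
Multiplying by (1 + q + q²) gives running coefficients 1,2,5,10,16,19,19,16 for degrees 0…7.
Finally multiplying by (1 + q + q²), the product of all factors after the first has coefficients 1,3,8,17,31,45,54,54 for degrees 0…7.
[q⁷] = 1·54 + 1·54 + 1·45 + 1·31 + 1·17 + 1·8 = 209.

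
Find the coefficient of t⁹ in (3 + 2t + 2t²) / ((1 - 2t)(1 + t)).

The denominator gives the recurrence a_n = a_(n−1) + 2a_(n−2) for n ≥ 3; the numerator fixes a_0 = 3, a_1 = 5, a_2 = 13.
Iterating: 3, 5, 13, 23, 49, 95, 193, 383, 769, 1535, so a_9 = 1535.

1535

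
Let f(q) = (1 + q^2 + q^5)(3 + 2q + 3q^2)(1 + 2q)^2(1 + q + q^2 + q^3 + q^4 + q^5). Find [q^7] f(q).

(1 + q^2 + q^5) has coefficients 1,0,1,0,0,1 for degrees 0…5.
(3 + 2q + 3q^2) has coefficients 3,2,3,0,0,0,0,0 for degrees 0…7.
Multiplying by (1 + 2q)^2 gives running coefficients 3,14,23,20,12,0,0,0 for degrees 0…7.
Finally multiplying by (1 + q + q^2 + q^3 + q^4 + q^5), the product of all factors after the first has coefficients 3,17,40,60,72,72,69,55 for degrees 0…7.
[q^7] = 1·55 + 1·72 + 1·40 = 167.

167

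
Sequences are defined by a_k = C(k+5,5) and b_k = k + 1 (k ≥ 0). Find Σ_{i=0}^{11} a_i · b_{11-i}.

This is [x^11] in the product of the two ordinary generating functions.
Σ = 1·12 + 6·11 + 21·10 + 56·9 + 126·8 + 252·7 + 462·6 + 792·5 + 1287·4 + 2002·3 + 3003·2 + 4368·1 = 31824.

31824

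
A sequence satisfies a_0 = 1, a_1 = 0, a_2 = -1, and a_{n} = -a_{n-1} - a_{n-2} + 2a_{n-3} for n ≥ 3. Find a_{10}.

-58

The ordinary generating function has denominator 1 + z + z^2 - 2z^3.
Iterating the recurrence: a_0,…,a_{10} = 1, 0, -1, 3, -2, -3, 11, -12, -5, 39, -58.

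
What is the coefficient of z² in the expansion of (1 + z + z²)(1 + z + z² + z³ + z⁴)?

3

(1 + z + z²) has coefficients 1,1,1 for degrees 0…2.
(1 + z + z² + z³ + z⁴) has coefficients 1,1,1 for degrees 0…2.
[z²] = 1·1 + 1·1 + 1·1 = 3.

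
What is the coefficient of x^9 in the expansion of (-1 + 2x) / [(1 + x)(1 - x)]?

Partial fractions give a closed form: a_n = (-3/2)·(-1)^n + (1/2)·1^n.
At n = 9: a_9 = 2.

2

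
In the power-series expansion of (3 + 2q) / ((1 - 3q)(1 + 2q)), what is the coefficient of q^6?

The denominator gives the recurrence a_n = a_(n−1) + 6a_(n−2) for n ≥ 2; the numerator fixes a_0 = 3, a_1 = 5.
Iterating: 3, 5, 23, 53, 191, 509, 1655, so a_6 = 1655.

1655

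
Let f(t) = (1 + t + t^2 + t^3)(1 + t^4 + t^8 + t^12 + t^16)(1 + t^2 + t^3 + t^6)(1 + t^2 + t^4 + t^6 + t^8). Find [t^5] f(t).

7

(1 + t + t^2 + t^3) has coefficients 1,1,1,1 for degrees 0…3.
(1 + t^4 + t^8 + t^12 + t^16) has coefficients 1,0,0,0,1,0 for degrees 0…5.
Multiplying by (1 + t^2 + t^3 + t^6) gives running coefficients 1,0,1,1,1,0 for degrees 0…5.
Finally multiplying by (1 + t^2 + t^4 + t^6 + t^8), the product of all factors after the first has coefficients 1,0,2,1,3,1 for degrees 0…5.
[t^5] = 1·1 + 1·3 + 1·1 + 1·2 = 7.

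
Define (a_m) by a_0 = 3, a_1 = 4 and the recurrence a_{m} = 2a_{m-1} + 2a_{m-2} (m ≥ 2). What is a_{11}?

113216

The ordinary generating function has denominator 1 - 2t - 2t^2.
Iterating the recurrence: a_0,…,a_{11} = 3, 4, 14, 36, 100, 272, 744, 2032, 5552, 15168, 41440, 113216.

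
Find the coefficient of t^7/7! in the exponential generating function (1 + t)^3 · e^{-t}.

104

The EGF product rule gives c_7 = Σ_{k_1+k_2=7} C(7; k_1,k_2) · ∏ g_i(k_i), where (1+t)^3 gives the falling factorial (3)_k; e^{-t} gives (-1)^k.
g_1(k) for k = 0…7: 1, 3, 6, 6, 0, 0, 0, 0.
g_2(k) for k = 0…7: 1, -1, 1, -1, 1, -1, 1, -1.
c_7 = Σ_k C(7,k)·g_1(k)·g_2(7−k) = 1·1·(-1) + 7·3·1 + 21·6·(-1) + 35·6·1 = −1 + 21 − 126 + 210 = 104.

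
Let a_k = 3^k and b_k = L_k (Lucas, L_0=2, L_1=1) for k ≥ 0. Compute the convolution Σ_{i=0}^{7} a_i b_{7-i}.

6527

Write out a_i and b_{7-i} for i = 0,…,7 and sum the products.
Σ = 1·29 + 3·18 + 9·11 + 27·7 + 81·4 + 243·3 + 729·1 + 2187·2 = 6527.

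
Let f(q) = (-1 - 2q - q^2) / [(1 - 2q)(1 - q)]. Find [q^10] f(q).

The denominator gives the recurrence a_n = 3a_(n−1) − 2a_(n−2) for n ≥ 3; the numerator fixes a_0 = -1, a_1 = -5, a_2 = -14.
Iterating: -1, -5, -14, -32, -68, -140, -284, -572, -1148, -2300, -4604, so a_10 = -4604.

-4604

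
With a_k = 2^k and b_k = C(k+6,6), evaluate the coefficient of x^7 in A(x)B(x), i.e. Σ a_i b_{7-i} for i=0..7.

This is [x^7] in the product of the two ordinary generating functions.
Σ = 1·1716 + 2·924 + 4·462 + 8·210 + 16·84 + 32·28 + 64·7 + 128·1 = 9908.

9908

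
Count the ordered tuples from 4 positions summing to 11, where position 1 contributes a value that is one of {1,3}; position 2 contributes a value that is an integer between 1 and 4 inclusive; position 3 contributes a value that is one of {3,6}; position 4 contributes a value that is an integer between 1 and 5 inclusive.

11

The generating function for the choices is (x + x^3)·(x + x^2 + x^3 + x^4)·(x^3 + x^6)·(x + x^2 + x^3 + x^4 + x^5); the count is [x^11].
(x + x^3) has coefficients 0,1,0,1 for degrees 0…3.
(x + x^2 + x^3 + x^4) has coefficients 0,1,1,1,1,0,0,0,0,0,0,0 for degrees 0…11.
Multiplying by (x^3 + x^6) gives running coefficients 0,0,0,0,1,1,1,2,1,1,1,0 for degrees 0…11.
Finally multiplying by (x + x^2 + x^3 + x^4 + x^5), the product of all factors after the first has coefficients 0,0,0,0,0,1,2,3,5,6,6,6 for degrees 0…11.
[x^11] = 1·6 + 1·5 = 11.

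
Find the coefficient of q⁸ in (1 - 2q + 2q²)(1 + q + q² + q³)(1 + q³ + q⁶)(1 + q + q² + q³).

(1 - 2q + 2q²) has coefficients 1,-2,2 for degrees 0…2.
(1 + q + q² + q³) has coefficients 1,1,1,1,0,0,0,0,0 for degrees 0…8.
Multiplying by (1 + q³ + q⁶) gives running coefficients 1,1,1,2,1,1,2,1,1 for degrees 0…8.
Finally multiplying by (1 + q + q² + q³), the product of all factors after the first has coefficients 1,2,3,5,5,5,6,5,5 for degrees 0…8.
[q⁸] = 1·5 − 2·5 + 2·6 = 7.

7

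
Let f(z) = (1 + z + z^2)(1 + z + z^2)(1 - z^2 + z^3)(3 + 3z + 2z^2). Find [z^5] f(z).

(1 + z + z^2) has coefficients 1,1,1 for degrees 0…2.
(1 + z + z^2) has coefficients 1,1,1,0,0,0 for degrees 0…5.
Multiplying by (1 - z^2 + z^3) gives running coefficients 1,1,0,0,0,1 for degrees 0…5.
Finally multiplying by (3 + 3z + 2z^2), the product of all factors after the first has coefficients 3,6,5,2,0,3 for degrees 0…5.
[z^5] = 1·3 + 1·0 + 1·2 = 5.

5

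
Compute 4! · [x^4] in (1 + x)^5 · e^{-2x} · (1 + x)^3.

The EGF product rule gives c_4 = Σ_{k_1+k_2+k_3=4} C(4; k_1,k_2,k_3) · ∏ g_i(k_i), where (1+x)^5 gives the falling factorial (5)_k; e^{-2x} gives (-2)^k; (1+x)^3 gives the falling factorial (3)_k.
g_1(k) for k = 0…4: 1, 5, 20, 60, 120.
g_2(k) for k = 0…4: 1, -2, 4, -8, 16.
g_3(k) for k = 0…4: 1, 3, 6, 6, 0.
First combine the last two factors: h(k) = Σ_j C(k,j)·g_2(j)·g_3(k−j) for k = 0…4: 1, 1, -2, -2, 16.
c_4 = Σ_k C(4,k)·g_1(k)·h(4−k) = 1·1·16 + 4·5·(-2) + 6·20·(-2) + 4·60·1 + 1·120·1 = 16 − 40 − 240 + 240 + 120 = 96.

96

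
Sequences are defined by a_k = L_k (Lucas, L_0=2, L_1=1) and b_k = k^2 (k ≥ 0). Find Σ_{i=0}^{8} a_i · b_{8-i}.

697

The convolution is the x^8 coefficient of A(x)B(x).
Σ = 2·64 + 1·49 + 3·36 + 4·25 + 7·16 + 11·9 + 18·4 + 29·1 + 47·0 = 697.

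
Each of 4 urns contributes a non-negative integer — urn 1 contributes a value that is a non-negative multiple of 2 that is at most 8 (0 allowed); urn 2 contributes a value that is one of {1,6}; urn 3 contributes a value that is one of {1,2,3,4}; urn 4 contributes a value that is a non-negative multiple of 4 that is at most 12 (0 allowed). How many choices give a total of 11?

8

The generating function for the choices is (1 + t^2 + t^4 + t^6 + t^8)·(t + t^6)·(t + t^2 + t^3 + t^4)·(1 + t^4 + t^8 + t^12); the count is [t^11].
(1 + t^2 + t^4 + t^6 + t^8) has coefficients 1,0,1,0,1,0,1,0,1 for degrees 0…8.
(t + t^6) has coefficients 0,1,0,0,0,0,1,0,0,0,0,0 for degrees 0…11.
Multiplying by (t + t^2 + t^3 + t^4) gives running coefficients 0,0,1,1,1,1,0,1,1,1,1,0 for degrees 0…11.
Finally multiplying by (1 + t^4 + t^8 + t^12), the product of all factors after the first has coefficients 0,0,1,1,1,1,1,2,2,2,2,2 for degrees 0…11.
[t^11] = 1·2 + 1·2 + 1·2 + 1·1 + 1·1 = 8.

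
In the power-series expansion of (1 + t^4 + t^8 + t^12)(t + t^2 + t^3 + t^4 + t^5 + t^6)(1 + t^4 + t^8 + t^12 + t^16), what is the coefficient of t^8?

(1 + t^4 + t^8 + t^12) has coefficients 1,0,0,0,1,0,0,0,1 for degrees 0…8.
(t + t^2 + t^3 + t^4 + t^5 + t^6) has coefficients 0,1,1,1,1,1,1,0,0 for degrees 0…8.
Finally multiplying by (1 + t^4 + t^8 + t^12 + t^16), the product of all factors after the first has coefficients 0,1,1,1,1,2,2,1,1 for degrees 0…8.
[t^8] = 1·1 + 1·1 + 1·0 = 2.

2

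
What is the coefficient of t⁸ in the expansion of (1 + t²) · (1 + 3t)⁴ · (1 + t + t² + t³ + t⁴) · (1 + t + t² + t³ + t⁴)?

(1 + t²) has coefficients 1,0,1 for degrees 0…2.
(1 + 3t)⁴ has coefficients 1,12,54,108,81,0,0,0,0 for degrees 0…8.
Multiplying by (1 + t + t² + t³ + t⁴) gives running coefficients 1,13,67,175,256,255,243,189,81 for degrees 0…8.
Finally multiplying by (1 + t + t² + t³ + t⁴), the product of all factors after the first has coefficients 1,14,81,256,512,766,996,1118,1024 for degrees 0…8.
[t⁸] = 1·1024 + 1·996 = 2020.

2020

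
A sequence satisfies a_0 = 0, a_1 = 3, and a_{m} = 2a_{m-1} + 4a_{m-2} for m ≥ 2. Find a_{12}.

884736

The ordinary generating function has denominator 1 - 2x - 4x^2.
Iterating the recurrence: a_0,…,a_{12} = 0, 3, 6, 24, 72, 240, 768, 2496, 8064, 26112, 84480, 273408, 884736.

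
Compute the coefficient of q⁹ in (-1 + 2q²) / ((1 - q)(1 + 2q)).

171

The denominator gives the recurrence a_n = −a_(n−1) + 2a_(n−2) for n ≥ 3; the numerator fixes a_0 = -1, a_1 = 1, a_2 = -1.
Iterating: -1, 1, -1, 3, -5, 11, -21, 43, -85, 171, so a_9 = 171.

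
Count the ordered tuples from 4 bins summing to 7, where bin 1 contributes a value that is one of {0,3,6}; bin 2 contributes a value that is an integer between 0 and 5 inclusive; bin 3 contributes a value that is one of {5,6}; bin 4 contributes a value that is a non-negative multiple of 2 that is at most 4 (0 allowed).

3

The generating function for the choices is (1 + x^3 + x^6)·(1 + x + x^2 + x^3 + x^4 + x^5)·(x^5 + x^6)·(1 + x^2 + x^4); the count is [x^7].
(1 + x^3 + x^6) has coefficients 1,0,0,1,0,0,1 for degrees 0…6.
(1 + x + x^2 + x^3 + x^4 + x^5) has coefficients 1,1,1,1,1,1,0,0 for degrees 0…7.
Multiplying by (x^5 + x^6) gives running coefficients 0,0,0,0,0,1,2,2 for degrees 0…7.
Finally multiplying by (1 + x^2 + x^4), the product of all factors after the first has coefficients 0,0,0,0,0,1,2,3 for degrees 0…7.
[x^7] = 1·3 + 1·0 + 1·0 = 3.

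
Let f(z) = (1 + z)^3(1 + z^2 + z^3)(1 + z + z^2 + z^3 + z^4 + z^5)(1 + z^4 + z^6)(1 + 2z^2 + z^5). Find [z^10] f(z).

160

(1 + z)^3 has coefficients 1,3,3,1 for degrees 0…3.
(1 + z^2 + z^3) has coefficients 1,0,1,1,0,0,0,0,0,0,0 for degrees 0…10.
Multiplying by (1 + z + z^2 + z^3 + z^4 + z^5) gives running coefficients 1,1,2,3,3,3,2,2,1,0,0 for degrees 0…10.
Multiplying by (1 + z^4 + z^6) gives running coefficients 1,1,2,3,4,4,5,6,6,6,5 for degrees 0…10.
Finally multiplying by (1 + 2z^2 + z^5), the product of all factors after the first has coefficients 1,1,4,5,8,11,14,16,19,22,21 for degrees 0…10.
[z^10] = 1·21 + 3·22 + 3·19 + 1·16 = 160.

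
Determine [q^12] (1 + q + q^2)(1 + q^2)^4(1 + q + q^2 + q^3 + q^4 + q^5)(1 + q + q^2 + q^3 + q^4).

134

(1 + q + q^2) has coefficients 1,1,1 for degrees 0…2.
(1 + q^2)^4 has coefficients 1,0,4,0,6,0,4,0,1,0,0,0,0 for degrees 0…12.
Multiplying by (1 + q + q^2 + q^3 + q^4 + q^5) gives running coefficients 1,1,5,5,11,11,14,14,11,11,5,5,1 for degrees 0…12.
Finally multiplying by (1 + q + q^2 + q^3 + q^4), the product of all factors after the first has coefficients 1,2,7,12,23,33,46,55,61,61,55,46,33 for degrees 0…12.
[q^12] = 1·33 + 1·46 + 1·55 = 134.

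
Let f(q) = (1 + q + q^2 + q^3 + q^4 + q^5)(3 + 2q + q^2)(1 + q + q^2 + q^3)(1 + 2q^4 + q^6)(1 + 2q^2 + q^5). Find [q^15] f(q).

(1 + q + q^2 + q^3 + q^4 + q^5) has coefficients 1,1,1,1,1,1 for degrees 0…5.
(3 + 2q + q^2) has coefficients 3,2,1,0,0,0,0,0,0,0,0,0,0,0,0,0 for degrees 0…15.
Multiplying by (1 + q + q^2 + q^3) gives running coefficients 3,5,6,6,3,1,0,0,0,0,0,0,0,0,0,0 for degrees 0…15.
Multiplying by (1 + 2q^4 + q^6) gives running coefficients 3,5,6,6,9,11,15,17,12,8,3,1,0,0,0,0 for degrees 0…15.
Finally multiplying by (1 + 2q^2 + q^5), the product of all factors after the first has coefficients 3,5,12,16,21,26,38,45,48,51,38,32,23,14,8,3 for degrees 0…15.
[q^15] = 1·3 + 1·8 + 1·14 + 1·23 + 1·32 + 1·38 = 118.

118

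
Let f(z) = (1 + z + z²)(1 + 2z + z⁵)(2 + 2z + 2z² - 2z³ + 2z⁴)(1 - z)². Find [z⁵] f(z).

(1 + z + z²) has coefficients 1,1,1 for degrees 0…2.
(1 + 2z + z⁵) has coefficients 1,2,0,0,0,1 for degrees 0…5.
Multiplying by (2 + 2z + 2z² - 2z³ + 2z⁴) gives running coefficients 2,6,6,2,-2,6 for degrees 0…5.
Finally multiplying by (1 - z)², the product of all factors after the first has coefficients 2,2,-4,-4,0,12 for degrees 0…5.
[z⁵] = 1·12 + 1·0 + 1·(-4) = 8.

8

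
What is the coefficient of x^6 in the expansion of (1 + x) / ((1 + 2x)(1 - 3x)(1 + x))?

The denominator gives the recurrence a_n = 7a_(n−2) + 6a_(n−3) for n ≥ 3; the numerator fixes a_0 = 1, a_1 = 1, a_2 = 7.
Iterating: 1, 1, 7, 13, 55, 133, 463, so a_6 = 463.

463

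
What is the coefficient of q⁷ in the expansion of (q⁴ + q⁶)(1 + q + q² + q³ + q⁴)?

(q⁴ + q⁶) has coefficients 0,0,0,0,1,0,1 for degrees 0…6.
(1 + q + q² + q³ + q⁴) has coefficients 1,1,1,1,1,0,0,0 for degrees 0…7.
[q⁷] = 1·1 + 1·1 = 2.

2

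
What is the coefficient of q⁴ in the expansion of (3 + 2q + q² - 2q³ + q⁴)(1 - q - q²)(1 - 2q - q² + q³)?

(3 + 2q + q² - 2q³ + q⁴) has coefficients 3,2,1,-2,1 for degrees 0…4.
(1 - q - q²) has coefficients 1,-1,-1,0,0 for degrees 0…4.
Finally multiplying by (1 - 2q - q² + q³), the product of all factors after the first has coefficients 1,-3,0,4,0 for degrees 0…4.
[q⁴] = 3·0 + 2·4 + 1·0 − 2·(-3) + 1·1 = 15.

15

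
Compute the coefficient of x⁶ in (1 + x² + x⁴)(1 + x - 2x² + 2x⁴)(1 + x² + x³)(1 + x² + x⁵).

4

(1 + x² + x⁴) has coefficients 1,0,1,0,1 for degrees 0…4.
(1 + x - 2x² + 2x⁴) has coefficients 1,1,-2,0,2,0,0 for degrees 0…6.
Multiplying by (1 + x² + x³) gives running coefficients 1,1,-1,2,1,-2,2 for degrees 0…6.
Finally multiplying by (1 + x² + x⁵), the product of all factors after the first has coefficients 1,1,0,3,0,1,4 for degrees 0…6.
[x⁶] = 1·4 + 1·0 + 1·0 = 4.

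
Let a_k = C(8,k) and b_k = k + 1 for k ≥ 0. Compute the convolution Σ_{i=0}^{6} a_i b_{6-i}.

769

Write out a_i and b_{6-i} for i = 0,…,6 and sum the products.
Σ = 1·7 + 8·6 + 28·5 + 56·4 + 70·3 + 56·2 + 28·1 = 769.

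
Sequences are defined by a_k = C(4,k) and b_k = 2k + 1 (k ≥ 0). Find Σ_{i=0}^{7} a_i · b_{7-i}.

The convolution is the t^7 coefficient of A(t)B(t).
Σ = 1·15 + 4·13 + 6·11 + 4·9 + 1·7 + 0·5 + 0·3 + 0·1 = 176.

176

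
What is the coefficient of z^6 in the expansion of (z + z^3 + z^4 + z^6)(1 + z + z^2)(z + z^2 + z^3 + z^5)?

7

(z + z^3 + z^4 + z^6) has coefficients 0,1,0,1,1,0,1 for degrees 0…6.
(1 + z + z^2) has coefficients 1,1,1,0,0,0,0 for degrees 0…6.
Finally multiplying by (z + z^2 + z^3 + z^5), the product of all factors after the first has coefficients 0,1,2,3,2,2,1 for degrees 0…6.
[z^6] = 1·2 + 1·3 + 1·2 + 1·0 = 7.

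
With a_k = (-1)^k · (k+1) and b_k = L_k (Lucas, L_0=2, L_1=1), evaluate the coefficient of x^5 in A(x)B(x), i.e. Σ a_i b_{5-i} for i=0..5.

-10

The convolution is the t^5 coefficient of A(t)B(t).
Σ = 1·11 − 2·7 + 3·4 − 4·3 + 5·1 − 6·2 = -10.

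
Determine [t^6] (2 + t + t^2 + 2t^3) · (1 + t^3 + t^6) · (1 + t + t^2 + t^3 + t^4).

11

(2 + t + t^2 + 2t^3) has coefficients 2,1,1,2 for degrees 0…3.
(1 + t^3 + t^6) has coefficients 1,0,0,1,0,0,1 for degrees 0…6.
Finally multiplying by (1 + t + t^2 + t^3 + t^4), the product of all factors after the first has coefficients 1,1,1,2,2,1,2 for degrees 0…6.
[t^6] = 2·2 + 1·1 + 1·2 + 2·2 = 11.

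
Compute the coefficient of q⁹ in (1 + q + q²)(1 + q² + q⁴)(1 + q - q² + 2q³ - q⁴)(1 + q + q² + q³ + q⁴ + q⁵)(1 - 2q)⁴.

66

(1 + q + q²) has coefficients 1,1,1 for degrees 0…2.
(1 + q² + q⁴) has coefficients 1,0,1,0,1,0,0,0,0,0 for degrees 0…9.
Multiplying by (1 + q - q² + 2q³ - q⁴) gives running coefficients 1,1,0,3,-1,3,-2,2,-1,0 for degrees 0…9.
Multiplying by (1 + q + q² + q³ + q⁴ + q⁵) gives running coefficients 1,2,2,5,4,7,4,5,4,1 for degrees 0…9.
Finally multiplying by (1 - 2q)⁴, the product of all factors after the first has coefficients 1,-6,10,5,-36,63,-84,93,-100,73 for degrees 0…9.
[q⁹] = 1·73 + 1·(-100) + 1·93 = 66.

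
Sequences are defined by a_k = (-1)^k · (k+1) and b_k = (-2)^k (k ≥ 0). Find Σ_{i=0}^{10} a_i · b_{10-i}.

4083

The convolution is the x^10 coefficient of A(x)B(x).
Σ = 1·1024 − 2·(-512) + 3·256 − 4·(-128) + 5·64 − 6·(-32) + 7·16 − 8·(-8) + 9·4 − 10·(-2) + 11·1 = 4083.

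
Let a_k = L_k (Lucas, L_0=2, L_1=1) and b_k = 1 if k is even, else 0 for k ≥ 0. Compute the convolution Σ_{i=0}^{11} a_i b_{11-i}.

This is [x^11] in the product of the two ordinary generating functions.
Σ = 2·0 + 1·1 + 3·0 + 4·1 + 7·0 + 11·1 + 18·0 + 29·1 + 47·0 + 76·1 + 123·0 + 199·1 = 320.

320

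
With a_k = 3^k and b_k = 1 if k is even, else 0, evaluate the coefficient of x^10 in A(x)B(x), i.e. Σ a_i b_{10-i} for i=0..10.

This is [x^10] in the product of the two ordinary generating functions.
Σ = 1·1 + 3·0 + 9·1 + 27·0 + 81·1 + 243·0 + 729·1 + 2187·0 + 6561·1 + 19683·0 + 59049·1 = 66430.

66430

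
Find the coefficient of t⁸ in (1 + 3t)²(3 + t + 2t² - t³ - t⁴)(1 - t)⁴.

17

(1 + 3t)² has coefficients 1,6,9 for degrees 0…2.
(3 + t + 2t² - t³ - t⁴) has coefficients 3,1,2,-1,-1,0,0,0,0 for degrees 0…8.
Finally multiplying by (1 - t)⁴, the product of all factors after the first has coefficients 3,-11,16,-15,14,-9,0,3,-1 for degrees 0…8.
[t⁸] = 1·(-1) + 6·3 + 9·0 = 17.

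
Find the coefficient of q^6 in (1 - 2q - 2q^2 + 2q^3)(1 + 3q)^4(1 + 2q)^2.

(1 - 2q - 2q^2 + 2q^3) has coefficients 1,-2,-2,2 for degrees 0…3.
(1 + 3q)^4 has coefficients 1,12,54,108,81,0,0 for degrees 0…6.
Finally multiplying by (1 + 2q)^2, the product of all factors after the first has coefficients 1,16,106,372,729,756,324 for degrees 0…6.
[q^6] = 1·324 − 2·756 − 2·729 + 2·372 = -1902.

-1902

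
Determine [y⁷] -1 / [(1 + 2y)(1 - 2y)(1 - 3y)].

-3783

Partial fractions give a closed form: a_n = (-1/5)·(-2)^n + (1)·2^n + (-9/5)·3^n.
At n = 7: a_7 = -3783.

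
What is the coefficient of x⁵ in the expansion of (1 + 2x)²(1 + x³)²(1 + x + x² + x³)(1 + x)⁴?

201

(1 + 2x)² has coefficients 1,4,4 for degrees 0…2.
(1 + x³)² has coefficients 1,0,0,2,0,0 for degrees 0…5.
Multiplying by (1 + x + x² + x³) gives running coefficients 1,1,1,3,2,2 for degrees 0…5.
Finally multiplying by (1 + x)⁴, the product of all factors after the first has coefficients 1,5,11,17,25,33 for degrees 0…5.
[x⁵] = 1·33 + 4·25 + 4·17 = 201.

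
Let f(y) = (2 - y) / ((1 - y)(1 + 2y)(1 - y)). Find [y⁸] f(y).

288

The denominator gives the recurrence a_n = 3a_(n−2) − 2a_(n−3) for n ≥ 3; the numerator fixes a_0 = 2, a_1 = -1, a_2 = 6.
Iterating: 2, -1, 6, -7, 20, -33, 74, -139, 288, so a_8 = 288.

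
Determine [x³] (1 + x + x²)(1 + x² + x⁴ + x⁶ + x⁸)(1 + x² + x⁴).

2

(1 + x + x²) has coefficients 1,1,1 for degrees 0…2.
(1 + x² + x⁴ + x⁶ + x⁸) has coefficients 1,0,1,0 for degrees 0…3.
Finally multiplying by (1 + x² + x⁴), the product of all factors after the first has coefficients 1,0,2,0 for degrees 0…3.
[x³] = 1·0 + 1·2 + 1·0 = 2.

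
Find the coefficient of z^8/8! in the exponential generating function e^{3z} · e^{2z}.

The EGF product rule gives c_8 = Σ_{k_1+k_2=8} C(8; k_1,k_2) · ∏ g_i(k_i), where e^{3z} gives (3)^k; e^{2z} gives (2)^k.
g_1(k) for k = 0…8: 1, 3, 9, 27, 81, 243, 729, 2187, 6561.
g_2(k) for k = 0…8: 1, 2, 4, 8, 16, 32, 64, 128, 256.
c_8 = Σ_k C(8,k)·g_1(k)·g_2(8−k) = 1·1·256 + 8·3·128 + 28·9·64 + 56·27·32 + 70·81·16 + 56·243·8 + 28·729·4 + 8·2187·2 + 1·6561·1 = 256 + 3072 + 16128 + 48384 + 90720 + 108864 + 81648 + 34992 + 6561 = 390625.

390625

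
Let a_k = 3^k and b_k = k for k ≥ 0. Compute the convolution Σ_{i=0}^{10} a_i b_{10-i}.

44281

This is [x^10] in the product of the two ordinary generating functions.
Σ = 1·10 + 3·9 + 9·8 + 27·7 + 81·6 + 243·5 + 729·4 + 2187·3 + 6561·2 + 19683·1 + 59049·0 = 44281.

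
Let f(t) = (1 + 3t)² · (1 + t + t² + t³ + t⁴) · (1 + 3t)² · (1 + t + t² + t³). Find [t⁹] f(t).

(1 + 3t)² has coefficients 1,6,9 for degrees 0…2.
(1 + t + t² + t³ + t⁴) has coefficients 1,1,1,1,1,0,0,0,0,0 for degrees 0…9.
Multiplying by (1 + 3t)² gives running coefficients 1,7,16,16,16,15,9,0,0,0 for degrees 0…9.
Finally multiplying by (1 + t + t² + t³), the product of all factors after the first has coefficients 1,8,24,40,55,63,56,40,24,9 for degrees 0…9.
[t⁹] = 1·9 + 6·24 + 9·40 = 513.

513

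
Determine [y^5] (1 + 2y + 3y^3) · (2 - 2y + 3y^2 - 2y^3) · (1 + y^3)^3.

(1 + 2y + 3y^3) has coefficients 1,2,0,3 for degrees 0…3.
(2 - 2y + 3y^2 - 2y^3) has coefficients 2,-2,3,-2,0,0 for degrees 0…5.
Finally multiplying by (1 + y^3)^3, the product of all factors after the first has coefficients 2,-2,3,4,-6,9 for degrees 0…5.
[y^5] = 1·9 + 2·(-6) + 3·3 = 6.

6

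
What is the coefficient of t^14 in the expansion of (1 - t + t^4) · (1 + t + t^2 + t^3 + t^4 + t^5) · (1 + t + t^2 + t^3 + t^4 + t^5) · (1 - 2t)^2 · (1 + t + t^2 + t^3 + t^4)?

(1 - t + t^4) has coefficients 1,-1,0,0,1 for degrees 0…4.
(1 + t + t^2 + t^3 + t^4 + t^5) has coefficients 1,1,1,1,1,1,0,0,0,0,0,0,0,0,0 for degrees 0…14.
Multiplying by (1 + t + t^2 + t^3 + t^4 + t^5) gives running coefficients 1,2,3,4,5,6,5,4,3,2,1,0,0,0,0 for degrees 0…14.
Multiplying by (1 - 2t)^2 gives running coefficients 1,-2,-1,0,1,2,1,8,7,6,5,4,4,0,0 for degrees 0…14.
Finally multiplying by (1 + t + t^2 + t^3 + t^4), the product of all factors after the first has coefficients 1,-1,-2,-2,-1,0,3,12,19,24,27,30,26,19,13 for degrees 0…14.
[t^14] = 1·13 − 1·19 + 1·27 = 21.

21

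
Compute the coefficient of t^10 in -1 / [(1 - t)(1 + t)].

-1

Partial fractions give a closed form: a_n = (-1/2)·1^n + (-1/2)·(-1)^n.
At n = 10: a_10 = -1.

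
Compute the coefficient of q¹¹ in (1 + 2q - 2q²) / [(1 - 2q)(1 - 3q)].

The denominator gives the recurrence a_n = 5a_(n−1) − 6a_(n−2) for n ≥ 3; the numerator fixes a_0 = 1, a_1 = 7, a_2 = 27.
Iterating: 1, 7, 27, 93, 303, 957, 2967, 9093, 27663, 83757, 252807, 761493, so a_11 = 761493.

761493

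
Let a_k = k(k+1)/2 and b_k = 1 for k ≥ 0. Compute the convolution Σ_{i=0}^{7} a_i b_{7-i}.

This is [x^7] in the product of the two ordinary generating functions.
Σ = 0·1 + 1·1 + 3·1 + 6·1 + 10·1 + 15·1 + 21·1 + 28·1 = 84.

84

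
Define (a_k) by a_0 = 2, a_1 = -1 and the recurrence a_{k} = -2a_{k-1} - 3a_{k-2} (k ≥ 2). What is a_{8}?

-22

The ordinary generating function has denominator 1 + 2q + 3q^2.
Iterating the recurrence: a_0,…,a_{8} = 2, -1, -4, 11, -10, -13, 56, -73, -22.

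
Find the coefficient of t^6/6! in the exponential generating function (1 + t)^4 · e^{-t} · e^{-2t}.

The EGF product rule gives c_6 = Σ_{k_1+k_2+k_3=6} C(6; k_1,k_2,k_3) · ∏ g_i(k_i), where (1+t)^4 gives the falling factorial (4)_k; e^{-t} gives (-1)^k; e^{-2t} gives (-2)^k.
g_1(k) for k = 0…6: 1, 4, 12, 24, 24, 0, 0.
g_2(k) for k = 0…6: 1, -1, 1, -1, 1, -1, 1.
g_3(k) for k = 0…6: 1, -2, 4, -8, 16, -32, 64.
First combine the last two factors: h(k) = Σ_j C(k,j)·g_2(j)·g_3(k−j) for k = 0…6: 1, -3, 9, -27, 81, -243, 729.
c_6 = Σ_k C(6,k)·g_1(k)·h(6−k) = 1·1·729 + 6·4·(-243) + 15·12·81 + 20·24·(-27) + 15·24·9 = 729 − 5832 + 14580 − 12960 + 3240 = -243.

-243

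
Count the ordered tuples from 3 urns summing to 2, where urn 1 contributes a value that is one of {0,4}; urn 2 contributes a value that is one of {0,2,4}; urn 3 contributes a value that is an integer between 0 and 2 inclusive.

2

The generating function for the choices is (1 + z⁴)·(1 + z² + z⁴)·(1 + z + z²); the count is [z²].
(1 + z⁴) has coefficients 1,0,0 for degrees 0…2.
(1 + z² + z⁴) has coefficients 1,0,1 for degrees 0…2.
Finally multiplying by (1 + z + z²), the product of all factors after the first has coefficients 1,1,2 for degrees 0…2.
[z²] = 1·2 = 2.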